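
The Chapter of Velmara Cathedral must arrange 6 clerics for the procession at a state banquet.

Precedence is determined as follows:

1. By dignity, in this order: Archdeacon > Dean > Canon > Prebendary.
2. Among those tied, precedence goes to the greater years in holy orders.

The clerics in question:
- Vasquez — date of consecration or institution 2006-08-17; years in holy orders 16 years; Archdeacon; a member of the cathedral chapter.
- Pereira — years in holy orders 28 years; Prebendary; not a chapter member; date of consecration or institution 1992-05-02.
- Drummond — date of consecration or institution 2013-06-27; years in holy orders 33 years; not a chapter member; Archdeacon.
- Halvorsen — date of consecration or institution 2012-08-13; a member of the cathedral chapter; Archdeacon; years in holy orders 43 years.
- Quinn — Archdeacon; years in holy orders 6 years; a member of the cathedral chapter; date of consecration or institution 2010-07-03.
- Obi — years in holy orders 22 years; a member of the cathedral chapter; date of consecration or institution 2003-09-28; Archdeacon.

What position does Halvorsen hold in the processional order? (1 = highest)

By dignity: Halvorsen, Drummond, Obi, Vasquez and Quinn (Archdeacon); then Pereira (Prebendary).
Among Halvorsen, Drummond, Obi, Vasquez and Quinn, by years in holy orders (higher first): Halvorsen (43 years) before Drummond (33 years) before Obi (22 years) before Vasquez (16 years) before Quinn (6 years).
Order: Halvorsen, Drummond, Obi, Vasquez, Quinn, Pereira. So position 1.

1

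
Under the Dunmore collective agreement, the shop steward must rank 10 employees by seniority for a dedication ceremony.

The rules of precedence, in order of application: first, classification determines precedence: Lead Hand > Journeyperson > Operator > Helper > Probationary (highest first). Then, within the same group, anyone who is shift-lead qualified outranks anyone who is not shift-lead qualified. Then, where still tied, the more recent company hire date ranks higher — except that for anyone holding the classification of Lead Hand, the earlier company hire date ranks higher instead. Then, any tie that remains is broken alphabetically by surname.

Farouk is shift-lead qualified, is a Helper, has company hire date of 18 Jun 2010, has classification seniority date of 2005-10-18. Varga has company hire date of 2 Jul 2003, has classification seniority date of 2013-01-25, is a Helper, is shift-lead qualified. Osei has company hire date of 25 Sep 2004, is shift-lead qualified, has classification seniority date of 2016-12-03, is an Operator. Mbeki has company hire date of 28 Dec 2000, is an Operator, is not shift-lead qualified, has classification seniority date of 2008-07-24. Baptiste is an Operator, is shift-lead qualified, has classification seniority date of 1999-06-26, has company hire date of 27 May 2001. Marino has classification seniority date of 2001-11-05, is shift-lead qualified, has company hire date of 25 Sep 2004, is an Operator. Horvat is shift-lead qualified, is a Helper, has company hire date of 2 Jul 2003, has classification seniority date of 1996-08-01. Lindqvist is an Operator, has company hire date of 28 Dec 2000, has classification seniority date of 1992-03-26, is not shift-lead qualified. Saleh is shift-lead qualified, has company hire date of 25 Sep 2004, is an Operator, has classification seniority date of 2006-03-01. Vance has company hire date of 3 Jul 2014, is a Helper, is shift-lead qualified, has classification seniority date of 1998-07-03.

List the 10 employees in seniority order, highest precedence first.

By classification: Marino, Osei, Saleh, Baptiste, Lindqvist and Mbeki (Operator); then Vance, Farouk, Horvat and Varga (Helper).
Among Marino, Osei, Saleh, Baptiste, Lindqvist and Mbeki, shift-lead qualified before not shift-lead qualified: Marino, Osei, Saleh and Baptiste (shift-lead qualified) before Lindqvist and Mbeki (not shift-lead qualified).
Among Marino, Osei, Saleh and Baptiste, by company hire date (later first): Marino, Osei and Saleh (25 Sep 2004) before Baptiste (27 May 2001).
Among Marino, Osei and Saleh, alphabetically by surname: Marino before Osei before Saleh.
Lindqvist and Mbeki both have company hire date 28 Dec 2000, so the next rule applies.
Among Lindqvist and Mbeki, alphabetically by surname: Lindqvist before Mbeki.
Vance, Farouk, Horvat and Varga are each shift-lead qualified, so the next rule applies.
Among Vance, Farouk, Horvat and Varga, by company hire date (later first): Vance (3 Jul 2014) before Farouk (18 Jun 2010) before Horvat and Varga (2 Jul 2003).
Among Horvat and Varga, alphabetically by surname: Horvat before Varga.
Full order: Marino, Osei, Saleh, Baptiste, Lindqvist, Mbeki, Vance, Farouk, Horvat, Varga.

Marino, Osei, Saleh, Baptiste, Lindqvist, Mbeki, Vance, Farouk, Horvat, Varga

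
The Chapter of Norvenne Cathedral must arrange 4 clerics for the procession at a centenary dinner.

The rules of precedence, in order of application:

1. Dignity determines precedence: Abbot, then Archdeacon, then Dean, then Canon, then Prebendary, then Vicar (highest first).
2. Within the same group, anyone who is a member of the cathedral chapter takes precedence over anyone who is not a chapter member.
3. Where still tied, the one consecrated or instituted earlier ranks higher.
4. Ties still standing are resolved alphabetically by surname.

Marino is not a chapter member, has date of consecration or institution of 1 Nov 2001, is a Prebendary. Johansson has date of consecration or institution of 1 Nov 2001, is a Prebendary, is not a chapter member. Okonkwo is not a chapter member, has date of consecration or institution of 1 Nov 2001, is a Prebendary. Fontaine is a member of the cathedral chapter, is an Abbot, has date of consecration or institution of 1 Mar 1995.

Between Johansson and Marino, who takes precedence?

Johansson

By dignity: Fontaine (Abbot); then Johansson, Marino and Okonkwo (Prebendary).
Johansson, Marino and Okonkwo are each not a chapter member, so the next rule applies.
Johansson, Marino and Okonkwo all have date of consecration or institution 1 Nov 2001, so the next rule applies.
Among Johansson, Marino and Okonkwo, alphabetically by surname: Johansson before Marino before Okonkwo.
So Johansson takes precedence.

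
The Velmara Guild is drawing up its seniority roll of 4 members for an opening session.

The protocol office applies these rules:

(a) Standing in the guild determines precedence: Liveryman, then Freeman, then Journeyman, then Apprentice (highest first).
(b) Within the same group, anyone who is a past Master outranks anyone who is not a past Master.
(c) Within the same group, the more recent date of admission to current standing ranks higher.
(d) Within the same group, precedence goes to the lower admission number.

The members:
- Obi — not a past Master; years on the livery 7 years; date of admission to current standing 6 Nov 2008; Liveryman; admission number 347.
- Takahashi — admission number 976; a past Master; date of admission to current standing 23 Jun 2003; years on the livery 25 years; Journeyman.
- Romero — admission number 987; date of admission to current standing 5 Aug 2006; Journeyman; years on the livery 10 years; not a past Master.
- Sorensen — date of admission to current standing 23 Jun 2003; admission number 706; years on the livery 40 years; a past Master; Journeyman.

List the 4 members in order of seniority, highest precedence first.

Obi, Sorensen, Takahashi, Romero

By standing in the guild: Obi (Liveryman); then Sorensen, Takahashi and Romero (Journeyman).
Among Sorensen, Takahashi and Romero, a past Master before not a past Master: Sorensen and Takahashi (a past Master) before Romero (not a past Master).
Sorensen and Takahashi both have date of admission to current standing 23 Jun 2003, so the next rule applies.
Among Sorensen and Takahashi, by admission number (lower first): Sorensen (706) before Takahashi (976).
Full order: Obi, Sorensen, Takahashi, Romero.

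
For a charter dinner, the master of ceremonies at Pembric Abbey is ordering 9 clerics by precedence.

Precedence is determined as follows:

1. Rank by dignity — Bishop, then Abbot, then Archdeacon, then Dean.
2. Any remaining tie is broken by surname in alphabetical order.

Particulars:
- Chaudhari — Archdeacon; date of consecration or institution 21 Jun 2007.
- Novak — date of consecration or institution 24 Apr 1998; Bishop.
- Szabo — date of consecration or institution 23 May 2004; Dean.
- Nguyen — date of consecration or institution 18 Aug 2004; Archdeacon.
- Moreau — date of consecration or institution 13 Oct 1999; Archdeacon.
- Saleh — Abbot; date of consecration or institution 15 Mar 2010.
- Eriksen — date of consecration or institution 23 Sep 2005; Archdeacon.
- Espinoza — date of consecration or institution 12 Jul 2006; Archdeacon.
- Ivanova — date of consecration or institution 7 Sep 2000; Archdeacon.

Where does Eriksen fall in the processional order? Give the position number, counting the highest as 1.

4

By dignity: Novak (Bishop); then Saleh (Abbot); then Chaudhari, Eriksen, Espinoza, Ivanova, Moreau and Nguyen (Archdeacon); then Szabo (Dean).
Among Chaudhari, Eriksen, Espinoza, Ivanova, Moreau and Nguyen, alphabetically by surname: Chaudhari before Eriksen before Espinoza before Ivanova before Moreau before Nguyen.
Order: Novak, Saleh, Chaudhari, Eriksen, Espinoza, Ivanova, Moreau, Nguyen, Szabo. So position 4.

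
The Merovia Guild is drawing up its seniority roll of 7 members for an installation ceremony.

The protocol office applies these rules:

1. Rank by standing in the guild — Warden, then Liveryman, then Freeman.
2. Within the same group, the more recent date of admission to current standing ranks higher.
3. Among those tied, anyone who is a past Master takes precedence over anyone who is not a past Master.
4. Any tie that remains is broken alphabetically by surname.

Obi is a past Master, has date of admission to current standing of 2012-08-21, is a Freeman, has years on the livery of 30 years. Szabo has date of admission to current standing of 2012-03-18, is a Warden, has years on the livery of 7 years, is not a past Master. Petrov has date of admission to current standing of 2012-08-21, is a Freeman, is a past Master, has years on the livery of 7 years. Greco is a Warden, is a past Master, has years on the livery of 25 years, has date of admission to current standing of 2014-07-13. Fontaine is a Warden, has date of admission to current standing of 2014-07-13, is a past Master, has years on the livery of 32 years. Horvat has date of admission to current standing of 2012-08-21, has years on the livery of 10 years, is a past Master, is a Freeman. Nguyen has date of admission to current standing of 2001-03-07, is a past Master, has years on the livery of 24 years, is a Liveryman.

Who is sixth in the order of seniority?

Obi

By standing in the guild: Fontaine, Greco and Szabo (Warden); then Nguyen (Liveryman); then Horvat, Obi and Petrov (Freeman).
Among Fontaine, Greco and Szabo, by date of admission to current standing (later first): Fontaine and Greco (2014-07-13) before Szabo (2012-03-18).
Fontaine and Greco are each a past Master, so the next rule applies.
Among Fontaine and Greco, alphabetically by surname: Fontaine before Greco.
Horvat, Obi and Petrov all have date of admission to current standing 2012-08-21, so the next rule applies.
Horvat, Obi and Petrov are each a past Master, so the next rule applies.
Among Horvat, Obi and Petrov, alphabetically by surname: Horvat before Obi before Petrov.
Order: Fontaine, Greco, Szabo, Nguyen, Horvat, Obi, Petrov.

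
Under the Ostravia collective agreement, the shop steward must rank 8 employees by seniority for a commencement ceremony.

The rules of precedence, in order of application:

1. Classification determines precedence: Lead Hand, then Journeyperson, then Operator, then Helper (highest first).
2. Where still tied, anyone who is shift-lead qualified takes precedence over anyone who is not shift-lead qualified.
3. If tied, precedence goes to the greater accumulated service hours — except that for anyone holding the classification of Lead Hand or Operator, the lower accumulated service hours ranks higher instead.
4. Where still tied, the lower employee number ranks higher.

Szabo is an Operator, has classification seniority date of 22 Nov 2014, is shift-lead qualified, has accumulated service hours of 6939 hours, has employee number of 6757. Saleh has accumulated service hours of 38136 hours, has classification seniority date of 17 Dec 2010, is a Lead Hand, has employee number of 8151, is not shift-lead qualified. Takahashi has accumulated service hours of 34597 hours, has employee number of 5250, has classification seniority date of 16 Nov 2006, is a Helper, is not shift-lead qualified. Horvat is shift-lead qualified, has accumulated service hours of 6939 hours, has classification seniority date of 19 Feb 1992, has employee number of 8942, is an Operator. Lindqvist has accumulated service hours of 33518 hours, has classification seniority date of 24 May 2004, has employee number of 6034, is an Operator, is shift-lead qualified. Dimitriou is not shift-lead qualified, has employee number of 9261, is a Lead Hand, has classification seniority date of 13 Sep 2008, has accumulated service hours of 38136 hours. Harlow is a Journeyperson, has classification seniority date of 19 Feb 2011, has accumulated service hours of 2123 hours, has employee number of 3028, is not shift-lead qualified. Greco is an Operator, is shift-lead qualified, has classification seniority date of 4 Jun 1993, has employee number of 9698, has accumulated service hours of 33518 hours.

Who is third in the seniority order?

By classification: Saleh and Dimitriou (Lead Hand); then Harlow (Journeyperson); then Szabo, Horvat, Lindqvist and Greco (Operator); then Takahashi (Helper).
Saleh and Dimitriou are each not shift-lead qualified, so the next rule applies.
Saleh and Dimitriou both have accumulated service hours 38136 hours, so the next rule applies.
Among Saleh and Dimitriou, by employee number (lower first): Saleh (8151) before Dimitriou (9261).
Szabo, Horvat, Lindqvist and Greco are each shift-lead qualified, so the next rule applies.
Among Szabo, Horvat, Lindqvist and Greco, by accumulated service hours (lower first) (reversed rule for this group): Szabo and Horvat (6939 hours) before Lindqvist and Greco (33518 hours).
Among Szabo and Horvat, by employee number (lower first): Szabo (6757) before Horvat (8942).
Among Lindqvist and Greco, by employee number (lower first): Lindqvist (6034) before Greco (9698).
Order: Saleh, Dimitriou, Harlow, Szabo, Horvat, Lindqvist, Greco, Takahashi.

Harlow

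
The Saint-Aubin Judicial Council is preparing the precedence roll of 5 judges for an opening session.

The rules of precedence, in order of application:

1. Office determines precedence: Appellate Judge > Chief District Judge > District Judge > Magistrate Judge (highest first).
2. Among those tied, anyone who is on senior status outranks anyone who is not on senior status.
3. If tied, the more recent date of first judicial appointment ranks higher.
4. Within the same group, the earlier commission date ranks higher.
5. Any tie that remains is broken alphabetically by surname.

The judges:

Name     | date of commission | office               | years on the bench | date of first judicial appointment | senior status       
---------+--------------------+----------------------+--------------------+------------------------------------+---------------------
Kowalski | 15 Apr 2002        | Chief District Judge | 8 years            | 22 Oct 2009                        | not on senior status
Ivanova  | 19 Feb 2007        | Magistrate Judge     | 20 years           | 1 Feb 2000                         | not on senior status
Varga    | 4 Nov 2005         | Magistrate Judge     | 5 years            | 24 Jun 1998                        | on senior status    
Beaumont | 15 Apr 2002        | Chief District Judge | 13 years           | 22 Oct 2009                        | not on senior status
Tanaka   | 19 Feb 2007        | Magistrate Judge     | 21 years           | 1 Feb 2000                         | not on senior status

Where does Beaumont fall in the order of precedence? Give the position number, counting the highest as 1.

By office: Beaumont and Kowalski (Chief District Judge); then Varga, Ivanova and Tanaka (Magistrate Judge).
Beaumont and Kowalski are each not on senior status, so the next rule applies.
Beaumont and Kowalski both have date of first judicial appointment 22 Oct 2009, so the next rule applies.
Beaumont and Kowalski both have date of commission 15 Apr 2002, so the next rule applies.
Among Beaumont and Kowalski, alphabetically by surname: Beaumont before Kowalski.
Among Varga, Ivanova and Tanaka, on senior status before not on senior status: Varga (on senior status) before Ivanova and Tanaka (not on senior status).
Ivanova and Tanaka both have date of first judicial appointment 1 Feb 2000, so the next rule applies.
Ivanova and Tanaka both have date of commission 19 Feb 2007, so the next rule applies.
Among Ivanova and Tanaka, alphabetically by surname: Ivanova before Tanaka.
Order: Beaumont, Kowalski, Varga, Ivanova, Tanaka. So position 1.

1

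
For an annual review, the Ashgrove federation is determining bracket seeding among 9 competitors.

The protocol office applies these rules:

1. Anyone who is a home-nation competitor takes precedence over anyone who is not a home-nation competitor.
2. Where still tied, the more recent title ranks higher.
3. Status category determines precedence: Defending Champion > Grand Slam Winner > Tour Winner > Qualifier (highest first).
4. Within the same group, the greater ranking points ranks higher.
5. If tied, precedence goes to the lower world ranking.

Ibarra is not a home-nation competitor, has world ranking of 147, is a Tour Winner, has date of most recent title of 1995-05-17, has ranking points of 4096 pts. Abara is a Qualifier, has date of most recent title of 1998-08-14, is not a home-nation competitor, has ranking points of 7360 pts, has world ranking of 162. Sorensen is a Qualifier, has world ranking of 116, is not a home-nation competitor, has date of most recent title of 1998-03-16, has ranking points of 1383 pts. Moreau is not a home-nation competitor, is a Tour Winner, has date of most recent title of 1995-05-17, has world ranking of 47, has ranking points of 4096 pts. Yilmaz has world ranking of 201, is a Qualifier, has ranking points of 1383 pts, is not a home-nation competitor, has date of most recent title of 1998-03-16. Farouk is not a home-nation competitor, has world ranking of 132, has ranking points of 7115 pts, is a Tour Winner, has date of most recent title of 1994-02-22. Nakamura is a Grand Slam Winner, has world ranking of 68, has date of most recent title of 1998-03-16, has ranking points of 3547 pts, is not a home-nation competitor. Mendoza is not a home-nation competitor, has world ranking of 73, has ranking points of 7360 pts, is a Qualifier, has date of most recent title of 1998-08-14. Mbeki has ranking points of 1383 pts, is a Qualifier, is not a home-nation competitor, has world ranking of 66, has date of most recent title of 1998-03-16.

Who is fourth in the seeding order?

By the first rule: Mendoza, Abara, Nakamura, Mbeki, Sorensen, Yilmaz, Moreau, Ibarra and Farouk (each not a home-nation competitor).
Among Mendoza, Abara, Nakamura, Mbeki, Sorensen, Yilmaz, Moreau, Ibarra and Farouk, by date of most recent title (later first): Mendoza and Abara (1998-08-14) before Nakamura, Mbeki, Sorensen and Yilmaz (1998-03-16) before Moreau and Ibarra (1995-05-17) before Farouk (1994-02-22).
Mendoza and Abara are each Qualifier, so the next rule applies.
Mendoza and Abara both have ranking points 7360 pts, so the next rule applies.
Among Mendoza and Abara, by world ranking (lower first): Mendoza (73) before Abara (162).
Among Nakamura, Mbeki, Sorensen and Yilmaz, by status category: Nakamura (Grand Slam Winner) before Mbeki, Sorensen and Yilmaz (Qualifier).
Mbeki, Sorensen and Yilmaz all have ranking points 1383 pts, so the next rule applies.
Among Mbeki, Sorensen and Yilmaz, by world ranking (lower first): Mbeki (66) before Sorensen (116) before Yilmaz (201).
Moreau and Ibarra are each Tour Winner, so the next rule applies.
Moreau and Ibarra both have ranking points 4096 pts, so the next rule applies.
Among Moreau and Ibarra, by world ranking (lower first): Moreau (47) before Ibarra (147).
Order: Mendoza, Abara, Nakamura, Mbeki, Sorensen, Yilmaz, Moreau, Ibarra, Farouk.

Mbeki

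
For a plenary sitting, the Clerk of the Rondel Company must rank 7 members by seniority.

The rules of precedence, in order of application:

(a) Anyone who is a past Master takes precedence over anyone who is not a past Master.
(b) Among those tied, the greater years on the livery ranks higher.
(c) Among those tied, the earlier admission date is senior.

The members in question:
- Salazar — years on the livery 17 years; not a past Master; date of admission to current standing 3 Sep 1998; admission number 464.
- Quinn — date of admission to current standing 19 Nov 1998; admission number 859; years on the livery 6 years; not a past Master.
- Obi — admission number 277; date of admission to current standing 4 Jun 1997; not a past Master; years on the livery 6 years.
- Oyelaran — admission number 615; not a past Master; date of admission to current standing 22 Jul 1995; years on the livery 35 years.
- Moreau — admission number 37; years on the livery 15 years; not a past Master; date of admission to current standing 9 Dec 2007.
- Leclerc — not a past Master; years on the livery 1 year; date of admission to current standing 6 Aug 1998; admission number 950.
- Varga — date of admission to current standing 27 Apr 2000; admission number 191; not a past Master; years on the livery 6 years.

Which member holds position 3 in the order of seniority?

Moreau

By the first rule: Oyelaran, Salazar, Moreau, Obi, Quinn, Varga and Leclerc (each not a past Master).
Among Oyelaran, Salazar, Moreau, Obi, Quinn, Varga and Leclerc, by years on the livery (higher first): Oyelaran (35 years) before Salazar (17 years) before Moreau (15 years) before Obi, Quinn and Varga (6 years) before Leclerc (1 year).
Among Obi, Quinn and Varga, by date of admission to current standing (earlier first): Obi (4 Jun 1997) before Quinn (19 Nov 1998) before Varga (27 Apr 2000).
Order: Oyelaran, Salazar, Moreau, Obi, Quinn, Varga, Leclerc.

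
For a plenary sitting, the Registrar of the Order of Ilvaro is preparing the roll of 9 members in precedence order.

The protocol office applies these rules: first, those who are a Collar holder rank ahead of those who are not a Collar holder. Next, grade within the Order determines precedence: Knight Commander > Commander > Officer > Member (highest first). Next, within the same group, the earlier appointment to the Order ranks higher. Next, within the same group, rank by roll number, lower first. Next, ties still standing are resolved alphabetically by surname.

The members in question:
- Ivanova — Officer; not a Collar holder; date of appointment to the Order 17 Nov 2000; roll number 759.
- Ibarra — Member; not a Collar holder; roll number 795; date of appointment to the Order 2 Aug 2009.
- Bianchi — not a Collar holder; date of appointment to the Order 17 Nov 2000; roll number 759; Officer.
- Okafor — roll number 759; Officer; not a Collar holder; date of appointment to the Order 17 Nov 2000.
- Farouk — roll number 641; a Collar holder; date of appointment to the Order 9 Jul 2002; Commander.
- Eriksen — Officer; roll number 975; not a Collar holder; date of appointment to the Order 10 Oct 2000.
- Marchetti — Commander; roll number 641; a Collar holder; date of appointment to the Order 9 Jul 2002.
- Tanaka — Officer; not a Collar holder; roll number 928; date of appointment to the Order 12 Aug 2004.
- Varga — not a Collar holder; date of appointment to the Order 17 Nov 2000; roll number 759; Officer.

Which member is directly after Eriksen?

Bianchi

By the first rule: Farouk and Marchetti (both a Collar holder); then Eriksen, Bianchi, Ivanova, Okafor, Varga, Tanaka and Ibarra (each not a Collar holder).
Farouk and Marchetti are each Commander, so the next rule applies.
Farouk and Marchetti both have date of appointment to the Order 9 Jul 2002, so the next rule applies.
Farouk and Marchetti both have roll number 641, so the next rule applies.
Among Farouk and Marchetti, alphabetically by surname: Farouk before Marchetti.
Among Eriksen, Bianchi, Ivanova, Okafor, Varga, Tanaka and Ibarra, by grade within the Order: Eriksen, Bianchi, Ivanova, Okafor, Varga and Tanaka (Officer) before Ibarra (Member).
Among Eriksen, Bianchi, Ivanova, Okafor, Varga and Tanaka, by date of appointment to the Order (earlier first): Eriksen (10 Oct 2000) before Bianchi, Ivanova, Okafor and Varga (17 Nov 2000) before Tanaka (12 Aug 2004).
Bianchi, Ivanova, Okafor and Varga all have roll number 759, so the next rule applies.
Among Bianchi, Ivanova, Okafor and Varga, alphabetically by surname: Bianchi before Ivanova before Okafor before Varga.
Order: Farouk, Marchetti, Eriksen, Bianchi, Ivanova, Okafor, Varga, Tanaka, Ibarra.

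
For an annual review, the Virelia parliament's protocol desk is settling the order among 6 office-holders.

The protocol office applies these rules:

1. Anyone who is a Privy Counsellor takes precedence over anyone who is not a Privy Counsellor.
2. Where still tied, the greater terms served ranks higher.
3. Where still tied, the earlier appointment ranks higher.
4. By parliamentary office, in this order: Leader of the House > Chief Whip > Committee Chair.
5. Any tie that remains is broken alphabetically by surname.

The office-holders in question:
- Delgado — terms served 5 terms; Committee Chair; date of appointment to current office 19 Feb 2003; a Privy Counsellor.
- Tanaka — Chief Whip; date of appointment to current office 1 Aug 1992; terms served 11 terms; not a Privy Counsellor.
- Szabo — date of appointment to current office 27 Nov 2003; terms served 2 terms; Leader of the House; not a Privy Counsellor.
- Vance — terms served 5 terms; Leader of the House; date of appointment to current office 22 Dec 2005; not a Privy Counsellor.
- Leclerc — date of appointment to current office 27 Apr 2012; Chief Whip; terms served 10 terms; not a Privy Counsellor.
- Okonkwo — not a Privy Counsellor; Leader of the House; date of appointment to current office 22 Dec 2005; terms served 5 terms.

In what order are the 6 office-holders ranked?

By the first rule: Delgado (a Privy Counsellor); then Tanaka, Leclerc, Okonkwo, Vance and Szabo (each not a Privy Counsellor).
Among Tanaka, Leclerc, Okonkwo, Vance and Szabo, by terms served (higher first): Tanaka (11 terms) before Leclerc (10 terms) before Okonkwo and Vance (5 terms) before Szabo (2 terms).
Okonkwo and Vance both have date of appointment to current office 22 Dec 2005, so the next rule applies.
Okonkwo and Vance are each Leader of the House, so the next rule applies.
Among Okonkwo and Vance, alphabetically by surname: Okonkwo before Vance.
Full order: Delgado, Tanaka, Leclerc, Okonkwo, Vance, Szabo.

Delgado, Tanaka, Leclerc, Okonkwo, Vance, Szabo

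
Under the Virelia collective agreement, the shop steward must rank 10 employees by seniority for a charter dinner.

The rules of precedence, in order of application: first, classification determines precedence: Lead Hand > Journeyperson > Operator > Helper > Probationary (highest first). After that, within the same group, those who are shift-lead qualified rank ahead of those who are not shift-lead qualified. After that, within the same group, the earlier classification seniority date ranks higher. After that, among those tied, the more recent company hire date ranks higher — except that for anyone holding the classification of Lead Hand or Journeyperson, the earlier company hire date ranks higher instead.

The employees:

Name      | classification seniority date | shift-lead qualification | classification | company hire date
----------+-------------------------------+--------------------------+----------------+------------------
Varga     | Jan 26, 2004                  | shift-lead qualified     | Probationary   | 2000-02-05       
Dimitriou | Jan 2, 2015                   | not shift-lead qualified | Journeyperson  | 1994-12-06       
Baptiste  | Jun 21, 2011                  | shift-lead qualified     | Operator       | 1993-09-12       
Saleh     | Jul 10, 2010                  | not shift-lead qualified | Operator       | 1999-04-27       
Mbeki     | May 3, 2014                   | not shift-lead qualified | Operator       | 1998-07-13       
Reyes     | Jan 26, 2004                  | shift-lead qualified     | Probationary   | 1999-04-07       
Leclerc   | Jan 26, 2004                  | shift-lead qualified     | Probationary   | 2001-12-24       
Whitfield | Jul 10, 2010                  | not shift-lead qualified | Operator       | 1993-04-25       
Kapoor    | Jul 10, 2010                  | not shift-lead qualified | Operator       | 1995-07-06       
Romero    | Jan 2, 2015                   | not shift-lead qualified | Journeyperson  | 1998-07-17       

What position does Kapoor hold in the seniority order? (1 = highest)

By classification: Dimitriou and Romero (Journeyperson); then Baptiste, Saleh, Kapoor, Whitfield and Mbeki (Operator); then Leclerc, Varga and Reyes (Probationary).
Dimitriou and Romero are each not shift-lead qualified, so the next rule applies.
Dimitriou and Romero both have classification seniority date Jan 2, 2015, so the next rule applies.
Among Dimitriou and Romero, by company hire date (earlier first) (reversed rule for this group): Dimitriou (1994-12-06) before Romero (1998-07-17).
Among Baptiste, Saleh, Kapoor, Whitfield and Mbeki, shift-lead qualified before not shift-lead qualified: Baptiste (shift-lead qualified) before Saleh, Kapoor, Whitfield and Mbeki (not shift-lead qualified).
Among Saleh, Kapoor, Whitfield and Mbeki, by classification seniority date (earlier first): Saleh, Kapoor and Whitfield (Jul 10, 2010) before Mbeki (May 3, 2014).
Among Saleh, Kapoor and Whitfield, by company hire date (later first): Saleh (1999-04-27) before Kapoor (1995-07-06) before Whitfield (1993-04-25).
Leclerc, Varga and Reyes are each shift-lead qualified, so the next rule applies.
Leclerc, Varga and Reyes all have classification seniority date Jan 26, 2004, so the next rule applies.
Among Leclerc, Varga and Reyes, by company hire date (later first): Leclerc (2001-12-24) before Varga (2000-02-05) before Reyes (1999-04-07).
Order: Dimitriou, Romero, Baptiste, Saleh, Kapoor, Whitfield, Mbeki, Leclerc, Varga, Reyes. So position 5.

5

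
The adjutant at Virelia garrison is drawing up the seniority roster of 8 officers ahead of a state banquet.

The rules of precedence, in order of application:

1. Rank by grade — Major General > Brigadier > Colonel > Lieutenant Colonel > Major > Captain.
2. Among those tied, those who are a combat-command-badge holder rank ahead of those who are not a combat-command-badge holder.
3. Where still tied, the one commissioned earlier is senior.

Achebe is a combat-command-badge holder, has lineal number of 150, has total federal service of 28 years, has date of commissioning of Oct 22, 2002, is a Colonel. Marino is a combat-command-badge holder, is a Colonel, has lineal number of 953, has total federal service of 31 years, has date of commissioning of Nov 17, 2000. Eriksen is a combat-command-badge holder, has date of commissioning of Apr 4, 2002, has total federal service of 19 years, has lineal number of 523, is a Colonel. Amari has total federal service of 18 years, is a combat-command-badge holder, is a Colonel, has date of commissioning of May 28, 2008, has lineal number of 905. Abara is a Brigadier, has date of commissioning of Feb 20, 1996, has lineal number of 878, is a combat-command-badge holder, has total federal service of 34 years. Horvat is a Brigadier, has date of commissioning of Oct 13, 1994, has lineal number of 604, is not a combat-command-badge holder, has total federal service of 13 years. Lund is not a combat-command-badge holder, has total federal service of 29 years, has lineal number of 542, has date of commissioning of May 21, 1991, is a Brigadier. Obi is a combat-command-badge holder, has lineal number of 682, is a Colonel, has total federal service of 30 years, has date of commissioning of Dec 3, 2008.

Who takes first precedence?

By grade: Abara, Lund and Horvat (Brigadier); then Marino, Eriksen, Achebe, Amari and Obi (Colonel).
Among Abara, Lund and Horvat, a combat-command-badge holder before not a combat-command-badge holder: Abara (a combat-command-badge holder) before Lund and Horvat (not a combat-command-badge holder).
Among Lund and Horvat, by date of commissioning (earlier first): Lund (May 21, 1991) before Horvat (Oct 13, 1994).
Marino, Eriksen, Achebe, Amari and Obi are each a combat-command-badge holder, so the next rule applies.
Among Marino, Eriksen, Achebe, Amari and Obi, by date of commissioning (earlier first): Marino (Nov 17, 2000) before Eriksen (Apr 4, 2002) before Achebe (Oct 22, 2002) before Amari (May 28, 2008) before Obi (Dec 3, 2008).
Order: Abara, Lund, Horvat, Marino, Eriksen, Achebe, Amari, Obi.

Abara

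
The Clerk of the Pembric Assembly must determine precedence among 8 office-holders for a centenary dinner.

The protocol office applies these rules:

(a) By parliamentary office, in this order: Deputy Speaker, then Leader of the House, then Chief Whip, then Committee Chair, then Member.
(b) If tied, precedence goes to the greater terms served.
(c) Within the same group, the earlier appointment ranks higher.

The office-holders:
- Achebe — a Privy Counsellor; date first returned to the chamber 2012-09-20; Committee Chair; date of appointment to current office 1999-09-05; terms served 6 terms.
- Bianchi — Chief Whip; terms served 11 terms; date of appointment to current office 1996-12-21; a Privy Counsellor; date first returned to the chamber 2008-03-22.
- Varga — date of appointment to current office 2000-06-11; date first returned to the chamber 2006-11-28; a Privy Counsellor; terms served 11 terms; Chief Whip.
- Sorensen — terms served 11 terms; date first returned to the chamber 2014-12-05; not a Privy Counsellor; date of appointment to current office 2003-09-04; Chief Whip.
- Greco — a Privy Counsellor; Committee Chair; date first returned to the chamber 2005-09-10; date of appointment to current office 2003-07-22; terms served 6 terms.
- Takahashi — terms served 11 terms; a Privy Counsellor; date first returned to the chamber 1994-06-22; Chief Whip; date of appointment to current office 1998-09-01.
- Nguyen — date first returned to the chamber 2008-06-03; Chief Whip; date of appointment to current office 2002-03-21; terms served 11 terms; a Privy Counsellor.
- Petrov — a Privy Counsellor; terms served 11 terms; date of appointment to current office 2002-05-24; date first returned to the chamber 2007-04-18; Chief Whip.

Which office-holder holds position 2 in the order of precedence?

By parliamentary office: Bianchi, Takahashi, Varga, Nguyen, Petrov and Sorensen (Chief Whip); then Achebe and Greco (Committee Chair).
Bianchi, Takahashi, Varga, Nguyen, Petrov and Sorensen all have terms served 11 terms, so the next rule applies.
Among Bianchi, Takahashi, Varga, Nguyen, Petrov and Sorensen, by date of appointment to current office (earlier first): Bianchi (1996-12-21) before Takahashi (1998-09-01) before Varga (2000-06-11) before Nguyen (2002-03-21) before Petrov (2002-05-24) before Sorensen (2003-09-04).
Achebe and Greco both have terms served 6 terms, so the next rule applies.
Among Achebe and Greco, by date of appointment to current office (earlier first): Achebe (1999-09-05) before Greco (2003-07-22).
Order: Bianchi, Takahashi, Varga, Nguyen, Petrov, Sorensen, Achebe, Greco.

Takahashi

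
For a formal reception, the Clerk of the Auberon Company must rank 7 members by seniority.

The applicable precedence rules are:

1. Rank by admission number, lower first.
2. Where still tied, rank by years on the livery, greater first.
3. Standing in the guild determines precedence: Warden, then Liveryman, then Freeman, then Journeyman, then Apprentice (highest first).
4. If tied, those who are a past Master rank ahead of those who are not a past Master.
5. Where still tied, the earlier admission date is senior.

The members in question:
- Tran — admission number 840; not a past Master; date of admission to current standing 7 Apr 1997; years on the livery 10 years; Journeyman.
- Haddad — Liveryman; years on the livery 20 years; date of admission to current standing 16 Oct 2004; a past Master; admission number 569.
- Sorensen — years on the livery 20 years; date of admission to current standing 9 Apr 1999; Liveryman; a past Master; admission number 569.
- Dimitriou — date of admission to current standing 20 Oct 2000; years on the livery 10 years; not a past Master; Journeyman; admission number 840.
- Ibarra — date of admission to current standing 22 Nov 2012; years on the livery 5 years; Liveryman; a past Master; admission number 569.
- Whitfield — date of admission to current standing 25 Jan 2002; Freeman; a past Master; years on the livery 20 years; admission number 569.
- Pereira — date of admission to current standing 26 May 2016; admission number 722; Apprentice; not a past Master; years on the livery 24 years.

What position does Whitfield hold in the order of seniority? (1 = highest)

By admission number (lower first): Sorensen, Haddad, Whitfield and Ibarra (each 569); then Pereira (722); then Tran and Dimitriou (both 840).
Among Sorensen, Haddad, Whitfield and Ibarra, by years on the livery (higher first): Sorensen, Haddad and Whitfield (20 years) before Ibarra (5 years).
Among Sorensen, Haddad and Whitfield, by standing in the guild: Sorensen and Haddad (Liveryman) before Whitfield (Freeman).
Sorensen and Haddad are each a past Master, so the next rule applies.
Among Sorensen and Haddad, by date of admission to current standing (earlier first): Sorensen (9 Apr 1999) before Haddad (16 Oct 2004).
Tran and Dimitriou both have years on the livery 10 years, so the next rule applies.
Tran and Dimitriou are each Journeyman, so the next rule applies.
Tran and Dimitriou are each not a past Master, so the next rule applies.
Among Tran and Dimitriou, by date of admission to current standing (earlier first): Tran (7 Apr 1997) before Dimitriou (20 Oct 2000).
Order: Sorensen, Haddad, Whitfield, Ibarra, Pereira, Tran, Dimitriou. So position 3.

3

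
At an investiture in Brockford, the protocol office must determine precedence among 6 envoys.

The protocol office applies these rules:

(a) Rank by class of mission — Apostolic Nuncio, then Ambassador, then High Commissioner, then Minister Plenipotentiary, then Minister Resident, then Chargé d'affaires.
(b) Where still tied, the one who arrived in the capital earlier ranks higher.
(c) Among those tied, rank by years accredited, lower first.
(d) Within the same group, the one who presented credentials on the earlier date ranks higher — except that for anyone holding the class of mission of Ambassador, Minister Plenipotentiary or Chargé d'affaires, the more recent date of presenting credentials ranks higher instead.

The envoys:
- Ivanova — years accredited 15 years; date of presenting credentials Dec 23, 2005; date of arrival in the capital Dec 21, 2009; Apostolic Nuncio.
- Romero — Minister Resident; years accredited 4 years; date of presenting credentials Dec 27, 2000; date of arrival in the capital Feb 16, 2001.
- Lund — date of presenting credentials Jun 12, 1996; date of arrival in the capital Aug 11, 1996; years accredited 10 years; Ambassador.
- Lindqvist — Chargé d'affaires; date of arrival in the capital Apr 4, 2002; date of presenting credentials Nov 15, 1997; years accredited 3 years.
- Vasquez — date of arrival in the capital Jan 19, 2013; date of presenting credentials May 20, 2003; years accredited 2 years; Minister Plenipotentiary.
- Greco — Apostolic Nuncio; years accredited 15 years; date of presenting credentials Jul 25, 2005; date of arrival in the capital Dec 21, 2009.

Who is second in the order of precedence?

By class of mission: Greco and Ivanova (Apostolic Nuncio); then Lund (Ambassador); then Vasquez (Minister Plenipotentiary); then Romero (Minister Resident); then Lindqvist (Chargé d'affaires).
Greco and Ivanova both have date of arrival in the capital Dec 21, 2009, so the next rule applies.
Greco and Ivanova both have years accredited 15 years, so the next rule applies.
Among Greco and Ivanova, by date of presenting credentials (earlier first): Greco (Jul 25, 2005) before Ivanova (Dec 23, 2005).
Order: Greco, Ivanova, Lund, Vasquez, Romero, Lindqvist.

Ivanova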